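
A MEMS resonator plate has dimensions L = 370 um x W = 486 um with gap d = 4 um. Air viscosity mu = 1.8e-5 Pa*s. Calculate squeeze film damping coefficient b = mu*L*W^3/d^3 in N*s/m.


Step 1: Convert to SI.
L = 370e-6 m, W = 486e-6 m, d = 4e-6 m
Step 2: W^3 = (486e-6)^3 = 1.15e-10 m^3
Step 3: d^3 = (4e-6)^3 = 6.40e-17 m^3
Step 4: b = 1.8e-5 * 370e-6 * 1.15e-10 / 6.40e-17
b = 1.19e-02 N*s/m


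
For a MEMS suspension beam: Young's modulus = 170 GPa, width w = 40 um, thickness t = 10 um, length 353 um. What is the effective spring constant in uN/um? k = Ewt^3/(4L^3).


Step 1: Convert E to consistent units (1 GPa = 1000 uN/um^2).
E = 170 GPa = 170000 uN/um^2
Step 2: Compute t^3 = 10^3 = 1000
Step 3: Compute L^3 = 353^3 = 43986977
Step 4: k = 170000 * 40 * 1000 / (4 * 43986977)
k = 38.6478 uN/um


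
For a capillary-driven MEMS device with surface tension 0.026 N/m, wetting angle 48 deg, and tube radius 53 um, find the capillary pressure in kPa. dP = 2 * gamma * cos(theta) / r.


Step 1: cos(48 deg) = 0.6691
Step 2: Convert r to m: r = 53e-6 m
Step 3: dP = 2 * 0.026 * 0.6691 / 53e-6 = 656.5 Pa
Step 4: Convert Pa to kPa (divide by 1000).
dP = 0.66 kPa


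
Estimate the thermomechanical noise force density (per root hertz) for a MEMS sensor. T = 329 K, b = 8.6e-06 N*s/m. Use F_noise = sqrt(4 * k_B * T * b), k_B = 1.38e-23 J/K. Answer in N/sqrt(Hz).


Step 1: Compute 4 * k_B * T * b
= 4 * 1.38e-23 * 329 * 8.6e-06
= 1.5618e-25 N^2/Hz
Step 2: F_noise = sqrt(1.5618e-25)
F_noise = 3.95e-13 N/sqrt(Hz)


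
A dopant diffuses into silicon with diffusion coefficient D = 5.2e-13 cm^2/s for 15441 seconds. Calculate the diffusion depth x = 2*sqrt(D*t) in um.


Step 1: Compute D*t = 5.2e-13 * 15441 = 8.02932e-09 cm^2
Step 2: sqrt(D*t) = 8.96065e-05 cm
Step 3: x = 2 * 8.96065e-05 cm = 1.79213e-04 cm
Step 4: Convert to um (1 cm = 1e4 um): x = 1.792 um


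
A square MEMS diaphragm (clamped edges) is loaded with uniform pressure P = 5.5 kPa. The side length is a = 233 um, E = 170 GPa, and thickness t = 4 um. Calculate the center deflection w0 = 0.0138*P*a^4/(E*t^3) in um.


Step 1: Convert pressure to compatible units (E is in GPa, so P in GPa).
P = 5.5 kPa = 5.5e-6 GPa
Step 2: Compute numerator: 0.0138 * P * a^4.
a^4 = 233^4 = 2947295521
numerator = 0.0138 * 5.5e-6 * 2947295521 = 2.237e+02
Step 3: Compute denominator: E * t^3 = 170 * 4^3 = 10880
Step 4: w0 = numerator / denominator = 2.237e+02 / 10880 = 0.0206 um


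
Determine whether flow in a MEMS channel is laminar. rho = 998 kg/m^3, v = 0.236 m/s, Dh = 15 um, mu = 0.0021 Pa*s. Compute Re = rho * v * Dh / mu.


Step 1: Convert Dh to meters: Dh = 15e-6 m
Step 2: Re = rho * v * Dh / mu
Re = 998 * 0.236 * 15e-6 / 0.0021
Re = 1.682
Since Re = 1.682 is below ~2300, the flow is laminar.


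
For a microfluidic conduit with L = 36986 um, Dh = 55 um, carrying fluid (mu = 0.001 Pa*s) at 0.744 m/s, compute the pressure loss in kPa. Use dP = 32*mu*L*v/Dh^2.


Step 1: Convert to SI: L = 36986e-6 m, Dh = 55e-6 m
Step 2: dP = 32 * 0.001 * 36986e-6 * 0.744 / (55e-6)^2
Step 3: dP = 291095.10 Pa
Step 4: Convert to kPa: dP = 291.1 kPa


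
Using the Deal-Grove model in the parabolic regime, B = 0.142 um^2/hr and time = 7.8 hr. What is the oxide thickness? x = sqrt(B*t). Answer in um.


Step 1: Compute B*t = 0.142 * 7.8 = 1.1076
Step 2: x = sqrt(1.1076)
x = 1.052 um


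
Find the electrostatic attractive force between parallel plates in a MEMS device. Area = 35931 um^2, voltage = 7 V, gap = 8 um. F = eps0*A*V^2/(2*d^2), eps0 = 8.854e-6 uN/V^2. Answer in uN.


Step 1: Identify parameters.
eps0 = 8.854e-6 uN/V^2, A = 35931 um^2, V = 7 V, d = 8 um
Step 2: Compute V^2 = 7^2 = 49
Step 3: Compute d^2 = 8^2 = 64
Step 4: F = 0.5 * 8.854e-6 * 35931 * 49 / 64
F = 0.122 uN


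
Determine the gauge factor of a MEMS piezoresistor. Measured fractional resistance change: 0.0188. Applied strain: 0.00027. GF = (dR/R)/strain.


Step 1: Identify values.
dR/R = 0.0188, strain = 0.00027
Step 2: GF = (dR/R) / strain = 0.0188 / 0.00027
GF = 69.6


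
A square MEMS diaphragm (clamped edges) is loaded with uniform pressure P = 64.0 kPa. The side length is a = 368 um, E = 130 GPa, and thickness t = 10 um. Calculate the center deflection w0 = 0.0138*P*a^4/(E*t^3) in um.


Step 1: Convert pressure to compatible units (E is in GPa, so P in GPa).
P = 64.0 kPa = 64.0e-6 GPa
Step 2: Compute numerator: 0.0138 * P * a^4.
a^4 = 368^4 = 18339659776
numerator = 0.0138 * 64.0e-6 * 18339659776 = 1.61976e+04
Step 3: Compute denominator: E * t^3 = 130 * 10^3 = 130000
Step 4: w0 = numerator / denominator = 1.61976e+04 / 130000 = 0.1246 um


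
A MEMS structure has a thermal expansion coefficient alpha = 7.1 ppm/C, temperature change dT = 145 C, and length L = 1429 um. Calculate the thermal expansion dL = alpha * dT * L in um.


Step 1: Convert CTE: alpha = 7.1 ppm/C = 7.1e-6 /C
Step 2: dL = 7.1e-6 * 145 * 1429
dL = 1.4712 um


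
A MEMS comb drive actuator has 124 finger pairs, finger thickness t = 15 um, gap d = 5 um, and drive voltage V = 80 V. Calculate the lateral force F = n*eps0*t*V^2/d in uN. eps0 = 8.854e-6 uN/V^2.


Step 1: Parameters: n=124, eps0=8.854e-6 uN/V^2, t=15 um, V=80 V, d=5 um
Step 2: V^2 = 6400
Step 3: F = 124 * 8.854e-6 * 15 * 6400 / 5
F = 21.08 uN


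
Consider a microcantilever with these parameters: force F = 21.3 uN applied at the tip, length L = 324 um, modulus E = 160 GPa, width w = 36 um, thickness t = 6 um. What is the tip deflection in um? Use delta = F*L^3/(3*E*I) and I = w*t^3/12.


Step 1: Calculate the second moment of area.
I = w * t^3 / 12 = 36 * 6^3 / 12 = 648.0 um^4
Step 2: Convert E to consistent units (1 GPa = 1000 uN/um^2).
E = 160 GPa = 160000 uN/um^2
Step 3: Calculate tip deflection.
delta = F * L^3 / (3 * E * I)
delta = 21.3 * 324^3 / (3 * 160000 * 648.0)
delta = 2.3292 um


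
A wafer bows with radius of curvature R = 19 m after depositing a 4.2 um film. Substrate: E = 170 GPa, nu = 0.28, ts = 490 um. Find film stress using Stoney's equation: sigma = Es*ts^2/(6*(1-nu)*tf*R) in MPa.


Step 1: Compute numerator: Es * ts^2 = 170 * 490^2 = 40817000 (GPa*um^2)
Step 2: Compute denominator (R in um): 6*(1-nu)*tf*R = 6*0.72*4.2*19e6 = 344736000.0 (um^2)
Step 3: sigma (GPa) = 40817000 / 344736000.0 = 1.18401e-01 GPa
Step 4: Convert to MPa (x1000): sigma = 118.4 MPa


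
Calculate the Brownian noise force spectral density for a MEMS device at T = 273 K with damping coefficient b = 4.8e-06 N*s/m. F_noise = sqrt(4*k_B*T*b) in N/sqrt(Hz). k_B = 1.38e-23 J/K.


Step 1: Compute 4 * k_B * T * b
= 4 * 1.38e-23 * 273 * 4.8e-06
= 7.2334e-26 N^2/Hz
Step 2: F_noise = sqrt(7.2334e-26)
F_noise = 2.69e-13 N/sqrt(Hz)


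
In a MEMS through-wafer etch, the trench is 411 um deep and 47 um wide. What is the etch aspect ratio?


Step 1: AR = depth / width
Step 2: AR = 411 / 47
AR = 8.7


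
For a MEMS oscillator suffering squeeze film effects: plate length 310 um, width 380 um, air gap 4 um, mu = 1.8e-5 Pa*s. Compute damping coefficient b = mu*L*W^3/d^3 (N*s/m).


Step 1: Convert to SI.
L = 310e-6 m, W = 380e-6 m, d = 4e-6 m
Step 2: W^3 = (380e-6)^3 = 5.49e-11 m^3
Step 3: d^3 = (4e-6)^3 = 6.40e-17 m^3
Step 4: b = 1.8e-5 * 310e-6 * 5.49e-11 / 6.40e-17
b = 4.78e-03 N*s/m


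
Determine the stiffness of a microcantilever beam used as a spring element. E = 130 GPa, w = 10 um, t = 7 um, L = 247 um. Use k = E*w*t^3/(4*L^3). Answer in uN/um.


Step 1: Convert E to consistent units (1 GPa = 1000 uN/um^2).
E = 130 GPa = 130000 uN/um^2
Step 2: Compute t^3 = 7^3 = 343
Step 3: Compute L^3 = 247^3 = 15069223
Step 4: k = 130000 * 10 * 343 / (4 * 15069223)
k = 7.3975 uN/um


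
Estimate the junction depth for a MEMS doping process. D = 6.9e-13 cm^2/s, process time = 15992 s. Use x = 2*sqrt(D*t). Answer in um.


Step 1: Compute D*t = 6.9e-13 * 15992 = 1.103448e-08 cm^2
Step 2: sqrt(D*t) = 1.05045e-04 cm
Step 3: x = 2 * 1.05045e-04 cm = 2.1009e-04 cm
Step 4: Convert to um (1 cm = 1e4 um): x = 2.101 um


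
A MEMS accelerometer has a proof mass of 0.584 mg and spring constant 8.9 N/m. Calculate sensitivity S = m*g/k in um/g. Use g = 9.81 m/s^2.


Step 1: Convert mass: m = 0.584 mg = 5.84e-07 kg
Step 2: S = m * g / k = 5.84e-07 * 9.81 / 8.9
Step 3: S = 6.44e-07 m/g
Step 4: Convert to um/g: S = 0.644 um/g


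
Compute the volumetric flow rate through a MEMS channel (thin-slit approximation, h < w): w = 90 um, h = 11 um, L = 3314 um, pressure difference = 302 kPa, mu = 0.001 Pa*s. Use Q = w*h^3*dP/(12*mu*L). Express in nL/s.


Step 1: Convert all dimensions to SI (meters).
w = 90e-6 m, h = 11e-6 m, L = 3314e-6 m, dP = 302e3 Pa
Step 2: Q = w * h^3 * dP / (12 * mu * L)
Q = 90e-6 * (11e-6)^3 * 302e3 / (12 * 0.001 * 3314e-6) = 9.0969071e-10 m^3/s
Step 3: Convert Q from m^3/s to nL/s (1 m^3 = 1e12 nL, so multiply by 1e12).
Q = 909.691 nL/s


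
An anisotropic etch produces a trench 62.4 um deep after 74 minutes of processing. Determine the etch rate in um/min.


Step 1: Etch rate = depth / time
Step 2: rate = 62.4 / 74
rate = 0.843 um/min


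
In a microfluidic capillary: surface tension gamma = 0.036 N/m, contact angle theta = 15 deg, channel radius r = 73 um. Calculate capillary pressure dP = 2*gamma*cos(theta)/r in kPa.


Step 1: cos(15 deg) = 0.9659
Step 2: Convert r to m: r = 73e-6 m
Step 3: dP = 2 * 0.036 * 0.9659 / 73e-6 = 952.7 Pa
Step 4: Convert Pa to kPa (divide by 1000).
dP = 0.95 kPa


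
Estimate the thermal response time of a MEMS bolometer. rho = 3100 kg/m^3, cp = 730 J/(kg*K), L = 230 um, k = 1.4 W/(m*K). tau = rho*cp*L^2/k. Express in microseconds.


Step 1: Convert L to m: L = 230e-6 m
Step 2: L^2 = (230e-6)^2 = 5.29e-08 m^2
Step 3: tau = 3100 * 730 * 5.29e-08 / 1.4 = 8.550907143e-02 s
Step 4: Convert to microseconds (multiply by 1e6).
tau = 85509.071 us


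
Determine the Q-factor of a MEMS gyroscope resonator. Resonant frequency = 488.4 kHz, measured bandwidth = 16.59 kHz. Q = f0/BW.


Step 1: Q = f0 / bandwidth
Step 2: Q = 488.4 / 16.59
Q = 29.4


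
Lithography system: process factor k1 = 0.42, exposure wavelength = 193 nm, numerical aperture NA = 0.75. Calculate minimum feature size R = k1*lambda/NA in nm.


Step 1: Identify values: k1 = 0.42, lambda = 193 nm, NA = 0.75
Step 2: R = k1 * lambda / NA
R = 0.42 * 193 / 0.75
R = 108.1 nm


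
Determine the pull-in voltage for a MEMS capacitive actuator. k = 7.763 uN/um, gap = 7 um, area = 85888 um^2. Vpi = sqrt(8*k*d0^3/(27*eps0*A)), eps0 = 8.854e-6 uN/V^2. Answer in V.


Step 1: Compute numerator: 8 * k * d0^3 = 8 * 7.763 * 7^3 = 21301.672
Step 2: Compute denominator: 27 * eps0 * A = 27 * 8.854e-6 * 85888 = 20.532214
Step 3: Vpi = sqrt(21301.672 / 20.532214)
Vpi = 32.21 V


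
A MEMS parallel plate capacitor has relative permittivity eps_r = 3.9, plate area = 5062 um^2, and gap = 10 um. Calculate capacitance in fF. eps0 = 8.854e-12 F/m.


Step 1: Convert area to m^2: A = 5062e-12 m^2
Step 2: Convert gap to m: d = 10e-6 m
Step 3: C = eps0 * eps_r * A / d
C = 8.854e-12 * 3.9 * 5062e-12 / 10e-6
Step 4: Convert to fF (multiply by 1e15).
C = 17.48 fF


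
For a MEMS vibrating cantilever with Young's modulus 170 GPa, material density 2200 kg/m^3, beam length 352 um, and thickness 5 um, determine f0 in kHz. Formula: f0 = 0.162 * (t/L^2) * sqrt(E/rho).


Step 1: Convert units to SI.
t_SI = 5e-6 m, L_SI = 352e-6 m
Step 2: Calculate sqrt(E/rho).
sqrt(170e9 / 2200) = 8790.49 m/s
Step 3: Compute f0.
f0 = 0.162 * 5e-6 / (352e-6)^2 * 8790.49 = 57466.2 Hz = 57.47 kHz


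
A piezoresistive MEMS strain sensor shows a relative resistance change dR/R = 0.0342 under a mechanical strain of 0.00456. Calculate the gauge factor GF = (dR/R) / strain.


Step 1: Identify values.
dR/R = 0.0342, strain = 0.00456
Step 2: GF = (dR/R) / strain = 0.0342 / 0.00456
GF = 7.5


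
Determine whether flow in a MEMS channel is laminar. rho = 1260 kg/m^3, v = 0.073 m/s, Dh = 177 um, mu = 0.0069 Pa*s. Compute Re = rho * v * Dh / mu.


Step 1: Convert Dh to meters: Dh = 177e-6 m
Step 2: Re = rho * v * Dh / mu
Re = 1260 * 0.073 * 177e-6 / 0.0069
Re = 2.359
Since Re = 2.359 is below ~2300, the flow is laminar.


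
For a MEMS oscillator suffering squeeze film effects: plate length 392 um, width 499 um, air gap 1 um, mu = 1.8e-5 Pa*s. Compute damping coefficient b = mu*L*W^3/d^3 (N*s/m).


Step 1: Convert to SI.
L = 392e-6 m, W = 499e-6 m, d = 1e-6 m
Step 2: W^3 = (499e-6)^3 = 1.24e-10 m^3
Step 3: d^3 = (1e-6)^3 = 1.00e-18 m^3
Step 4: b = 1.8e-5 * 392e-6 * 1.24e-10 / 1.00e-18
b = 8.77e-01 N*s/m


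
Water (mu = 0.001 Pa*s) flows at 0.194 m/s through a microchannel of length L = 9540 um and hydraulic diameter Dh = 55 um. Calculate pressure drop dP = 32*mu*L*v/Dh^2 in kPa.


Step 1: Convert to SI: L = 9540e-6 m, Dh = 55e-6 m
Step 2: dP = 32 * 0.001 * 9540e-6 * 0.194 / (55e-6)^2
Step 3: dP = 19578.29 Pa
Step 4: Convert to kPa: dP = 19.58 kPa


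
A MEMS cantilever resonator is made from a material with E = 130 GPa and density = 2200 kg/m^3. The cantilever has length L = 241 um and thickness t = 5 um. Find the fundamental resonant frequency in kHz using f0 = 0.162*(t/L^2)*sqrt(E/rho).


Step 1: Convert units to SI.
t_SI = 5e-6 m, L_SI = 241e-6 m
Step 2: Calculate sqrt(E/rho).
sqrt(130e9 / 2200) = 7687.06 m/s
Step 3: Compute f0.
f0 = 0.162 * 5e-6 / (241e-6)^2 * 7687.06 = 107204.1 Hz = 107.2 kHz


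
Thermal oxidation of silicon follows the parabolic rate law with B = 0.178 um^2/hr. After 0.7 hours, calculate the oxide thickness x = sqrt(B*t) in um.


Step 1: Compute B*t = 0.178 * 0.7 = 0.1246
Step 2: x = sqrt(0.1246)
x = 0.353 um


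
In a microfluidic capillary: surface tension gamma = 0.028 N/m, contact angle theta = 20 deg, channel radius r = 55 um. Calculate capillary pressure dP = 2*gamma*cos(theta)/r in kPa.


Step 1: cos(20 deg) = 0.9397
Step 2: Convert r to m: r = 55e-6 m
Step 3: dP = 2 * 0.028 * 0.9397 / 55e-6 = 956.8 Pa
Step 4: Convert Pa to kPa (divide by 1000).
dP = 0.96 kPa


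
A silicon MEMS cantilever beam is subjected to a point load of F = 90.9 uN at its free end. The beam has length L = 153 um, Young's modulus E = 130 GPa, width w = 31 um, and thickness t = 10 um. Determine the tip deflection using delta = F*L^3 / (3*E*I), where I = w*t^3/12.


Step 1: Calculate the second moment of area.
I = w * t^3 / 12 = 31 * 10^3 / 12 = 2583.3333 um^4
Step 2: Convert E to consistent units (1 GPa = 1000 uN/um^2).
E = 130 GPa = 130000 uN/um^2
Step 3: Calculate tip deflection.
delta = F * L^3 / (3 * E * I)
delta = 90.9 * 153^3 / (3 * 130000 * 2583.3333)
delta = 0.3231 um


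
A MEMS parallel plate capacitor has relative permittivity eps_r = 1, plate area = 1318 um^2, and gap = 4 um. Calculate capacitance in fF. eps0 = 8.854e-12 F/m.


Step 1: Convert area to m^2: A = 1318e-12 m^2
Step 2: Convert gap to m: d = 4e-6 m
Step 3: C = eps0 * eps_r * A / d
C = 8.854e-12 * 1 * 1318e-12 / 4e-6
Step 4: Convert to fF (multiply by 1e15).
C = 2.92 fF


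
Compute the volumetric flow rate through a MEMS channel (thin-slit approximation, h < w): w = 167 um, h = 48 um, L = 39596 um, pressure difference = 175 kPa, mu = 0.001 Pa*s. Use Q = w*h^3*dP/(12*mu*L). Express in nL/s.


Step 1: Convert all dimensions to SI (meters).
w = 167e-6 m, h = 48e-6 m, L = 39596e-6 m, dP = 175e3 Pa
Step 2: Q = w * h^3 * dP / (12 * mu * L)
Q = 167e-6 * (48e-6)^3 * 175e3 / (12 * 0.001 * 39596e-6) = 6.80214163e-09 m^3/s
Step 3: Convert Q from m^3/s to nL/s (1 m^3 = 1e12 nL, so multiply by 1e12).
Q = 6802.142 nL/s


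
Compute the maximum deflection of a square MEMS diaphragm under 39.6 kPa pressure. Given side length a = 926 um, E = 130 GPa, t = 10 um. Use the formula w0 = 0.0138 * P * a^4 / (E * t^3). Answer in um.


Step 1: Convert pressure to compatible units (E is in GPa, so P in GPa).
P = 39.6 kPa = 39.6e-6 GPa
Step 2: Compute numerator: 0.0138 * P * a^4.
a^4 = 926^4 = 735265090576
numerator = 0.0138 * 39.6e-6 * 735265090576 = 4.018077e+05
Step 3: Compute denominator: E * t^3 = 130 * 10^3 = 130000
Step 4: w0 = numerator / denominator = 4.018077e+05 / 130000 = 3.0908 um


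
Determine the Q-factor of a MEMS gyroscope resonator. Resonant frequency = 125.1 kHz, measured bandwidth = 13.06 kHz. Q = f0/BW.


Step 1: Q = f0 / bandwidth
Step 2: Q = 125.1 / 13.06
Q = 9.6


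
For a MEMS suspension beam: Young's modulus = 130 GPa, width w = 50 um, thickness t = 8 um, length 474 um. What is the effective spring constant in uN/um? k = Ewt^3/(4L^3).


Step 1: Convert E to consistent units (1 GPa = 1000 uN/um^2).
E = 130 GPa = 130000 uN/um^2
Step 2: Compute t^3 = 8^3 = 512
Step 3: Compute L^3 = 474^3 = 106496424
Step 4: k = 130000 * 50 * 512 / (4 * 106496424)
k = 7.8125 uN/um


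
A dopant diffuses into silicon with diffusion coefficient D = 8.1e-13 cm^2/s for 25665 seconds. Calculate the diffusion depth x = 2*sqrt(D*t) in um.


Step 1: Compute D*t = 8.1e-13 * 25665 = 2.078865e-08 cm^2
Step 2: sqrt(D*t) = 1.44183e-04 cm
Step 3: x = 2 * 1.44183e-04 cm = 2.88366e-04 cm
Step 4: Convert to um (1 cm = 1e4 um): x = 2.884 um


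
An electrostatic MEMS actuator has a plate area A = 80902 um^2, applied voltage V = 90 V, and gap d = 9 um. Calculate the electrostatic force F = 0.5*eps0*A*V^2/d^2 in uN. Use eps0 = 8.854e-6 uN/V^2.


Step 1: Identify parameters.
eps0 = 8.854e-6 uN/V^2, A = 80902 um^2, V = 90 V, d = 9 um
Step 2: Compute V^2 = 90^2 = 8100
Step 3: Compute d^2 = 9^2 = 81
Step 4: F = 0.5 * 8.854e-6 * 80902 * 8100 / 81
F = 35.815 uN


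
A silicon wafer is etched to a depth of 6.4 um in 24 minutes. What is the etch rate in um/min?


Step 1: Etch rate = depth / time
Step 2: rate = 6.4 / 24
rate = 0.267 um/min


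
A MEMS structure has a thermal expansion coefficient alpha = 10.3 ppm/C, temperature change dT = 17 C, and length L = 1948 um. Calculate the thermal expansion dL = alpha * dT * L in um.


Step 1: Convert CTE: alpha = 10.3 ppm/C = 10.3e-6 /C
Step 2: dL = 10.3e-6 * 17 * 1948
dL = 0.3411 um


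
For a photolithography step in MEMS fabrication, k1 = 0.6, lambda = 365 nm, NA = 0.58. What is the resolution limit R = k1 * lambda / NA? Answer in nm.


Step 1: Identify values: k1 = 0.6, lambda = 365 nm, NA = 0.58
Step 2: R = k1 * lambda / NA
R = 0.6 * 365 / 0.58
R = 377.6 nm


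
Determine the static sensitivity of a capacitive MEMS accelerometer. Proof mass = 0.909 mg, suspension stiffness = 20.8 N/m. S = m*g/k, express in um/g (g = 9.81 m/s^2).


Step 1: Convert mass: m = 0.909 mg = 9.09e-07 kg
Step 2: S = m * g / k = 9.09e-07 * 9.81 / 20.8
Step 3: S = 4.29e-07 m/g
Step 4: Convert to um/g: S = 0.429 um/g


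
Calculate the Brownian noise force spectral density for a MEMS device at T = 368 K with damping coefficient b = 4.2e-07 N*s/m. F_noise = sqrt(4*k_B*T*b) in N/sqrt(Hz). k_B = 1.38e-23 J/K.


Step 1: Compute 4 * k_B * T * b
= 4 * 1.38e-23 * 368 * 4.2e-07
= 8.5317e-27 N^2/Hz
Step 2: F_noise = sqrt(8.5317e-27)
F_noise = 9.24e-14 N/sqrt(Hz)


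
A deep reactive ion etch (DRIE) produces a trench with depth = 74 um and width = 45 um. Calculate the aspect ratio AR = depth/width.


Step 1: AR = depth / width
Step 2: AR = 74 / 45
AR = 1.6


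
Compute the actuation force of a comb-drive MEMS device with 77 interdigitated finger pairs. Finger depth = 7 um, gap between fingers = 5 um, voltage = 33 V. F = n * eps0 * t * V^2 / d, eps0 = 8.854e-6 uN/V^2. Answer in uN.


Step 1: Parameters: n=77, eps0=8.854e-6 uN/V^2, t=7 um, V=33 V, d=5 um
Step 2: V^2 = 1089
Step 3: F = 77 * 8.854e-6 * 7 * 1089 / 5
F = 1.039 uN


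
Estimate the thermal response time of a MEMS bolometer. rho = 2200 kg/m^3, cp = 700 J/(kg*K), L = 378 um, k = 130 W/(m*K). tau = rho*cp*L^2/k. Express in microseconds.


Step 1: Convert L to m: L = 378e-6 m
Step 2: L^2 = (378e-6)^2 = 1.42884e-07 m^2
Step 3: tau = 2200 * 700 * 1.42884e-07 / 130 = 1.69262585e-03 s
Step 4: Convert to microseconds (multiply by 1e6).
tau = 1692.626 us


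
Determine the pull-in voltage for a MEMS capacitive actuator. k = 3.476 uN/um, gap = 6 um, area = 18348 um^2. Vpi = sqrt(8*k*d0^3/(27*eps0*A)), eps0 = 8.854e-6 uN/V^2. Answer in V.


Step 1: Compute numerator: 8 * k * d0^3 = 8 * 3.476 * 6^3 = 6006.528
Step 2: Compute denominator: 27 * eps0 * A = 27 * 8.854e-6 * 18348 = 4.386236
Step 3: Vpi = sqrt(6006.528 / 4.386236)
Vpi = 37.01 V


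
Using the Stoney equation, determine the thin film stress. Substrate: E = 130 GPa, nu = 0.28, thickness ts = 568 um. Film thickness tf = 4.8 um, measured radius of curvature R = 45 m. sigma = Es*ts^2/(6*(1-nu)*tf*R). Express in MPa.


Step 1: Compute numerator: Es * ts^2 = 130 * 568^2 = 41941120 (GPa*um^2)
Step 2: Compute denominator (R in um): 6*(1-nu)*tf*R = 6*0.72*4.8*45e6 = 933120000.0 (um^2)
Step 3: sigma (GPa) = 41941120 / 933120000.0 = 4.4947e-02 GPa
Step 4: Convert to MPa (x1000): sigma = 44.9 MPa


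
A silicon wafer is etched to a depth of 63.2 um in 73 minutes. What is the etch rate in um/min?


Step 1: Etch rate = depth / time
Step 2: rate = 63.2 / 73
rate = 0.866 um/min


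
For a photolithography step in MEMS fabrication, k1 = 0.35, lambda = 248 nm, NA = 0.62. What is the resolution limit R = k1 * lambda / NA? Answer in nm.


Step 1: Identify values: k1 = 0.35, lambda = 248 nm, NA = 0.62
Step 2: R = k1 * lambda / NA
R = 0.35 * 248 / 0.62
R = 140.0 nm


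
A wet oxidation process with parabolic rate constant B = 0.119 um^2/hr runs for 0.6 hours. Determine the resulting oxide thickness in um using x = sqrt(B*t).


Step 1: Compute B*t = 0.119 * 0.6 = 0.0714
Step 2: x = sqrt(0.0714)
x = 0.267 um


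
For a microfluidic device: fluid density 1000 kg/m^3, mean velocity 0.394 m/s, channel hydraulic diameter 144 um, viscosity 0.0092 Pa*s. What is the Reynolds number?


Step 1: Convert Dh to meters: Dh = 144e-6 m
Step 2: Re = rho * v * Dh / mu
Re = 1000 * 0.394 * 144e-6 / 0.0092
Re = 6.167


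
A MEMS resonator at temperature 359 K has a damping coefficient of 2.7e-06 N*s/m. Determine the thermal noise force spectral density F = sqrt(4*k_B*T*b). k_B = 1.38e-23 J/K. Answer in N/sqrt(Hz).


Step 1: Compute 4 * k_B * T * b
= 4 * 1.38e-23 * 359 * 2.7e-06
= 5.3505e-26 N^2/Hz
Step 2: F_noise = sqrt(5.3505e-26)
F_noise = 2.31e-13 N/sqrt(Hz)


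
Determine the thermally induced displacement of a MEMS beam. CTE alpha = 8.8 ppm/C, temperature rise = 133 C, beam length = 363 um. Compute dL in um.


Step 1: Convert CTE: alpha = 8.8 ppm/C = 8.8e-6 /C
Step 2: dL = 8.8e-6 * 133 * 363
dL = 0.4249 um


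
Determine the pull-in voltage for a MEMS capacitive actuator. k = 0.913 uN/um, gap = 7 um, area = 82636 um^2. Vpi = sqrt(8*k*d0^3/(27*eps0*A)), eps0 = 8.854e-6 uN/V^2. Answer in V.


Step 1: Compute numerator: 8 * k * d0^3 = 8 * 0.913 * 7^3 = 2505.272
Step 2: Compute denominator: 27 * eps0 * A = 27 * 8.854e-6 * 82636 = 19.754797
Step 3: Vpi = sqrt(2505.272 / 19.754797)
Vpi = 11.26 V


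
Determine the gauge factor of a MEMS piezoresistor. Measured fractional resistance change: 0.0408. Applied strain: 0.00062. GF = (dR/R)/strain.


Step 1: Identify values.
dR/R = 0.0408, strain = 0.00062
Step 2: GF = (dR/R) / strain = 0.0408 / 0.00062
GF = 65.8


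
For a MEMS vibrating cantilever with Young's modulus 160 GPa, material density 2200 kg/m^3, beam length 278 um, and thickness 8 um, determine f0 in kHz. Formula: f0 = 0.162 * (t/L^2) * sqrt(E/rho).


Step 1: Convert units to SI.
t_SI = 8e-6 m, L_SI = 278e-6 m
Step 2: Calculate sqrt(E/rho).
sqrt(160e9 / 2200) = 8528.03 m/s
Step 3: Compute f0.
f0 = 0.162 * 8e-6 / (278e-6)^2 * 8528.03 = 143009.3 Hz = 143.01 kHz


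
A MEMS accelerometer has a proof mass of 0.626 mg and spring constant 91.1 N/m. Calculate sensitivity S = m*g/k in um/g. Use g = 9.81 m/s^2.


Step 1: Convert mass: m = 0.626 mg = 6.26e-07 kg
Step 2: S = m * g / k = 6.26e-07 * 9.81 / 91.1
Step 3: S = 6.74e-08 m/g
Step 4: Convert to um/g: S = 0.067 um/g


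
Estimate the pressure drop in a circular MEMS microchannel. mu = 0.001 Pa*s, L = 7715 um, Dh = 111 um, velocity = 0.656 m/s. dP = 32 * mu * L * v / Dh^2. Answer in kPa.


Step 1: Convert to SI: L = 7715e-6 m, Dh = 111e-6 m
Step 2: dP = 32 * 0.001 * 7715e-6 * 0.656 / (111e-6)^2
Step 3: dP = 13144.49 Pa
Step 4: Convert to kPa: dP = 13.14 kPa


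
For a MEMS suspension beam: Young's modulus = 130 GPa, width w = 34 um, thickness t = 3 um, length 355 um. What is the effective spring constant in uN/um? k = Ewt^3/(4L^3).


Step 1: Convert E to consistent units (1 GPa = 1000 uN/um^2).
E = 130 GPa = 130000 uN/um^2
Step 2: Compute t^3 = 3^3 = 27
Step 3: Compute L^3 = 355^3 = 44738875
Step 4: k = 130000 * 34 * 27 / (4 * 44738875)
k = 0.6669 uN/um


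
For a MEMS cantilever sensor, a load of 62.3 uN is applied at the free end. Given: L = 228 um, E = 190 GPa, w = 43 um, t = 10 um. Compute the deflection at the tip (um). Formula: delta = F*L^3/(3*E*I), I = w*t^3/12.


Step 1: Calculate the second moment of area.
I = w * t^3 / 12 = 43 * 10^3 / 12 = 3583.3333 um^4
Step 2: Convert E to consistent units (1 GPa = 1000 uN/um^2).
E = 190 GPa = 190000 uN/um^2
Step 3: Calculate tip deflection.
delta = F * L^3 / (3 * E * I)
delta = 62.3 * 228^3 / (3 * 190000 * 3583.3333)
delta = 0.3615 um


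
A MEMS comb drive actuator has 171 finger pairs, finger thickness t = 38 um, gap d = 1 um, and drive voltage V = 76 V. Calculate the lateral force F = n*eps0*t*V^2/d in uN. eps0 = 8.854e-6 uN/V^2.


Step 1: Parameters: n=171, eps0=8.854e-6 uN/V^2, t=38 um, V=76 V, d=1 um
Step 2: V^2 = 5776
Step 3: F = 171 * 8.854e-6 * 38 * 5776 / 1
F = 332.312 uN


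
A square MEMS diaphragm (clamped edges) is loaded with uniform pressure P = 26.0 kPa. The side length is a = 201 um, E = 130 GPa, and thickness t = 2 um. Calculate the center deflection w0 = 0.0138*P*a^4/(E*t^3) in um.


Step 1: Convert pressure to compatible units (E is in GPa, so P in GPa).
P = 26.0 kPa = 26.0e-6 GPa
Step 2: Compute numerator: 0.0138 * P * a^4.
a^4 = 201^4 = 1632240801
numerator = 0.0138 * 26.0e-6 * 1632240801 = 5.85648e+02
Step 3: Compute denominator: E * t^3 = 130 * 2^3 = 1040
Step 4: w0 = numerator / denominator = 5.85648e+02 / 1040 = 0.5631 um


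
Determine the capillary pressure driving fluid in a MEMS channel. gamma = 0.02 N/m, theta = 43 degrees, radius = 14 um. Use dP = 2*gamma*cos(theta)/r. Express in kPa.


Step 1: cos(43 deg) = 0.7314
Step 2: Convert r to m: r = 14e-6 m
Step 3: dP = 2 * 0.02 * 0.7314 / 14e-6 = 2089.7 Pa
Step 4: Convert Pa to kPa (divide by 1000).
dP = 2.09 kPa


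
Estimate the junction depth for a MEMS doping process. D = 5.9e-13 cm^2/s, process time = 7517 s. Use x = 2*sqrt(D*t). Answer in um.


Step 1: Compute D*t = 5.9e-13 * 7517 = 4.43503e-09 cm^2
Step 2: sqrt(D*t) = 6.6596e-05 cm
Step 3: x = 2 * 6.6596e-05 cm = 1.33192e-04 cm
Step 4: Convert to um (1 cm = 1e4 um): x = 1.332 um


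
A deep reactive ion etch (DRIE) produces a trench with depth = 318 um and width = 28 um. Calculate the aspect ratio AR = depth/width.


Step 1: AR = depth / width
Step 2: AR = 318 / 28
AR = 11.4


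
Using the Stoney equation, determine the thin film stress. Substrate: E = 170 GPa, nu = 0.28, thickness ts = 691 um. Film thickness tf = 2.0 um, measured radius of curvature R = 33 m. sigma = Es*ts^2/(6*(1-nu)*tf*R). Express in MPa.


Step 1: Compute numerator: Es * ts^2 = 170 * 691^2 = 81171770 (GPa*um^2)
Step 2: Compute denominator (R in um): 6*(1-nu)*tf*R = 6*0.72*2.0*33e6 = 285120000.0 (um^2)
Step 3: sigma (GPa) = 81171770 / 285120000.0 = 2.84693e-01 GPa
Step 4: Convert to MPa (x1000): sigma = 284.7 MPa


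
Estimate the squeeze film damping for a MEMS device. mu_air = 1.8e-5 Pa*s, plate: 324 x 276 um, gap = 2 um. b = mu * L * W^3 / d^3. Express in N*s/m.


Step 1: Convert to SI.
L = 324e-6 m, W = 276e-6 m, d = 2e-6 m
Step 2: W^3 = (276e-6)^3 = 2.10e-11 m^3
Step 3: d^3 = (2e-6)^3 = 8.00e-18 m^3
Step 4: b = 1.8e-5 * 324e-6 * 2.10e-11 / 8.00e-18
b = 1.53e-02 N*s/m


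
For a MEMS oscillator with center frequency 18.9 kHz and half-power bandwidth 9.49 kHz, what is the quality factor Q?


Step 1: Q = f0 / bandwidth
Step 2: Q = 18.9 / 9.49
Q = 2.0


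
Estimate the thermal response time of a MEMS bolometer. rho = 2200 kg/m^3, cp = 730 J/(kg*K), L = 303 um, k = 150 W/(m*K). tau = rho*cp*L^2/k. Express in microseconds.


Step 1: Convert L to m: L = 303e-6 m
Step 2: L^2 = (303e-6)^2 = 9.1809e-08 m^2
Step 3: tau = 2200 * 730 * 9.1809e-08 / 150 = 9.8296836e-04 s
Step 4: Convert to microseconds (multiply by 1e6).
tau = 982.968 us


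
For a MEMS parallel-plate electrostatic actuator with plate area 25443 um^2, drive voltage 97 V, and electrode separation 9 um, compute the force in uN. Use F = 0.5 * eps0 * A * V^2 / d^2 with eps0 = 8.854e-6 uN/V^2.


Step 1: Identify parameters.
eps0 = 8.854e-6 uN/V^2, A = 25443 um^2, V = 97 V, d = 9 um
Step 2: Compute V^2 = 97^2 = 9409
Step 3: Compute d^2 = 9^2 = 81
Step 4: F = 0.5 * 8.854e-6 * 25443 * 9409 / 81
F = 13.084 uN


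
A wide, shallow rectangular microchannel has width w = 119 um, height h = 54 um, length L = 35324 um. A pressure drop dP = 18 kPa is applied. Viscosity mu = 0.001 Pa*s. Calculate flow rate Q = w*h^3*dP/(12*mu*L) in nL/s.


Step 1: Convert all dimensions to SI (meters).
w = 119e-6 m, h = 54e-6 m, L = 35324e-6 m, dP = 18e3 Pa
Step 2: Q = w * h^3 * dP / (12 * mu * L)
Q = 119e-6 * (54e-6)^3 * 18e3 / (12 * 0.001 * 35324e-6) = 7.957e-10 m^3/s
Step 3: Convert Q from m^3/s to nL/s (1 m^3 = 1e12 nL, so multiply by 1e12).
Q = 795.7 nL/s


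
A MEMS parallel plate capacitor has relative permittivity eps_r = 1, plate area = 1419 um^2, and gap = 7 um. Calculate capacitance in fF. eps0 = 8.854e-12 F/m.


Step 1: Convert area to m^2: A = 1419e-12 m^2
Step 2: Convert gap to m: d = 7e-6 m
Step 3: C = eps0 * eps_r * A / d
C = 8.854e-12 * 1 * 1419e-12 / 7e-6
Step 4: Convert to fF (multiply by 1e15).
C = 1.79 fF


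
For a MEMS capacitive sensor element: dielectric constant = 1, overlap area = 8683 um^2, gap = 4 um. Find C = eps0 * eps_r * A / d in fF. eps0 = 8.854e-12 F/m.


Step 1: Convert area to m^2: A = 8683e-12 m^2
Step 2: Convert gap to m: d = 4e-6 m
Step 3: C = eps0 * eps_r * A / d
C = 8.854e-12 * 1 * 8683e-12 / 4e-6
Step 4: Convert to fF (multiply by 1e15).
C = 19.22 fF


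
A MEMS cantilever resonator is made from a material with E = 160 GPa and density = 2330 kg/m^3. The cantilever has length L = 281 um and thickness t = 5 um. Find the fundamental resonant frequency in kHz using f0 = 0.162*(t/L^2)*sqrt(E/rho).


Step 1: Convert units to SI.
t_SI = 5e-6 m, L_SI = 281e-6 m
Step 2: Calculate sqrt(E/rho).
sqrt(160e9 / 2330) = 8286.71 m/s
Step 3: Compute f0.
f0 = 0.162 * 5e-6 / (281e-6)^2 * 8286.71 = 85007.0 Hz = 85.01 kHz


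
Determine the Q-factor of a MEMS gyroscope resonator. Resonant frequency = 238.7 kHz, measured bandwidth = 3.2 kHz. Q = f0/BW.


Step 1: Q = f0 / bandwidth
Step 2: Q = 238.7 / 3.2
Q = 74.6


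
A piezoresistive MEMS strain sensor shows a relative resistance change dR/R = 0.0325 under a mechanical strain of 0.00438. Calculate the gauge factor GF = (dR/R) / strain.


Step 1: Identify values.
dR/R = 0.0325, strain = 0.00438
Step 2: GF = (dR/R) / strain = 0.0325 / 0.00438
GF = 7.4


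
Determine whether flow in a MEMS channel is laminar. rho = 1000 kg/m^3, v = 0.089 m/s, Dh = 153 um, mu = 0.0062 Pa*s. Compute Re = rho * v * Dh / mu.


Step 1: Convert Dh to meters: Dh = 153e-6 m
Step 2: Re = rho * v * Dh / mu
Re = 1000 * 0.089 * 153e-6 / 0.0062
Re = 2.196
Since Re = 2.196 is below ~2300, the flow is laminar.


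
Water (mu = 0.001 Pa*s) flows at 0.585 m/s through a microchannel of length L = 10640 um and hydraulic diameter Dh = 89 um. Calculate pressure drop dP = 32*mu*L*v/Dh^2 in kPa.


Step 1: Convert to SI: L = 10640e-6 m, Dh = 89e-6 m
Step 2: dP = 32 * 0.001 * 10640e-6 * 0.585 / (89e-6)^2
Step 3: dP = 25145.92 Pa
Step 4: Convert to kPa: dP = 25.15 kPa


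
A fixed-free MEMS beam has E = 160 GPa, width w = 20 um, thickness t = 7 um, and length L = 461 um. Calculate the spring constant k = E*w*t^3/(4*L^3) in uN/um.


Step 1: Convert E to consistent units (1 GPa = 1000 uN/um^2).
E = 160 GPa = 160000 uN/um^2
Step 2: Compute t^3 = 7^3 = 343
Step 3: Compute L^3 = 461^3 = 97972181
Step 4: k = 160000 * 20 * 343 / (4 * 97972181)
k = 2.8008 uN/um


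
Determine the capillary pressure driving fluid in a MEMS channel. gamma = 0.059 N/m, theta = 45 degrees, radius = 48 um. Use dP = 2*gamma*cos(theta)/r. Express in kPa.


Step 1: cos(45 deg) = 0.7071
Step 2: Convert r to m: r = 48e-6 m
Step 3: dP = 2 * 0.059 * 0.7071 / 48e-6 = 1738.3 Pa
Step 4: Convert Pa to kPa (divide by 1000).
dP = 1.74 kPa


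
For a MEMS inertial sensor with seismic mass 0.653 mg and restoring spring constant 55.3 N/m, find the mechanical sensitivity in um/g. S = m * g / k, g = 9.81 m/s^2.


Step 1: Convert mass: m = 0.653 mg = 6.53e-07 kg
Step 2: S = m * g / k = 6.53e-07 * 9.81 / 55.3
Step 3: S = 1.16e-07 m/g
Step 4: Convert to um/g: S = 0.116 um/g


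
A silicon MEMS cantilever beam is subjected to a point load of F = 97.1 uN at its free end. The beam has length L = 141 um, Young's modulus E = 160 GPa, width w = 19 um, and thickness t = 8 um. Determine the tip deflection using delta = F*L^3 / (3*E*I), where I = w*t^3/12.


Step 1: Calculate the second moment of area.
I = w * t^3 / 12 = 19 * 8^3 / 12 = 810.6667 um^4
Step 2: Convert E to consistent units (1 GPa = 1000 uN/um^2).
E = 160 GPa = 160000 uN/um^2
Step 3: Calculate tip deflection.
delta = F * L^3 / (3 * E * I)
delta = 97.1 * 141^3 / (3 * 160000 * 810.6667)
delta = 0.6995 um


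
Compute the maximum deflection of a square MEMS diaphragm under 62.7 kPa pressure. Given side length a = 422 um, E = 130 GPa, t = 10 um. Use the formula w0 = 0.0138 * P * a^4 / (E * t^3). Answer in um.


Step 1: Convert pressure to compatible units (E is in GPa, so P in GPa).
P = 62.7 kPa = 62.7e-6 GPa
Step 2: Compute numerator: 0.0138 * P * a^4.
a^4 = 422^4 = 31713911056
numerator = 0.0138 * 62.7e-6 * 31713911056 = 2.74408e+04
Step 3: Compute denominator: E * t^3 = 130 * 10^3 = 130000
Step 4: w0 = numerator / denominator = 2.74408e+04 / 130000 = 0.2111 um


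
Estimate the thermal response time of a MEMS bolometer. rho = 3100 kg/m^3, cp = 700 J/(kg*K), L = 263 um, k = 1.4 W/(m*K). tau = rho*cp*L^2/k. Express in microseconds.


Step 1: Convert L to m: L = 263e-6 m
Step 2: L^2 = (263e-6)^2 = 6.9169e-08 m^2
Step 3: tau = 3100 * 700 * 6.9169e-08 / 1.4 = 1.0721195e-01 s
Step 4: Convert to microseconds (multiply by 1e6).
tau = 107211.95 us


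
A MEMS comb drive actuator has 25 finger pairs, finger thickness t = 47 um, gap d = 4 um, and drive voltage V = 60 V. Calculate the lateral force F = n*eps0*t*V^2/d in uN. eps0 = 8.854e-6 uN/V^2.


Step 1: Parameters: n=25, eps0=8.854e-6 uN/V^2, t=47 um, V=60 V, d=4 um
Step 2: V^2 = 3600
Step 3: F = 25 * 8.854e-6 * 47 * 3600 / 4
F = 9.363 uN


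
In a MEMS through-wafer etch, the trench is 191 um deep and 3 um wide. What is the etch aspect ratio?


Step 1: AR = depth / width
Step 2: AR = 191 / 3
AR = 63.7


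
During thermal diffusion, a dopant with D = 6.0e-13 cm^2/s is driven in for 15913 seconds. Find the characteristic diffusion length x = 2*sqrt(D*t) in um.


Step 1: Compute D*t = 6.0e-13 * 15913 = 9.5478e-09 cm^2
Step 2: sqrt(D*t) = 9.77128e-05 cm
Step 3: x = 2 * 9.77128e-05 cm = 1.954256e-04 cm
Step 4: Convert to um (1 cm = 1e4 um): x = 1.954 um


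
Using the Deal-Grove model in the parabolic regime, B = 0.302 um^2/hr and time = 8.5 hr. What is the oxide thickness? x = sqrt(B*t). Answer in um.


Step 1: Compute B*t = 0.302 * 8.5 = 2.567
Step 2: x = sqrt(2.567)
x = 1.602 um


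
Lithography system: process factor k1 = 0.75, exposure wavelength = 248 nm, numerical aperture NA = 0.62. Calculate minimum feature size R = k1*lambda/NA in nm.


Step 1: Identify values: k1 = 0.75, lambda = 248 nm, NA = 0.62
Step 2: R = k1 * lambda / NA
R = 0.75 * 248 / 0.62
R = 300.0 nm


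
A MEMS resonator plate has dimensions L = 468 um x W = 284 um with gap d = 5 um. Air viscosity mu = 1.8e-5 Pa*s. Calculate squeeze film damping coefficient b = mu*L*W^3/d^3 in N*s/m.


Step 1: Convert to SI.
L = 468e-6 m, W = 284e-6 m, d = 5e-6 m
Step 2: W^3 = (284e-6)^3 = 2.29e-11 m^3
Step 3: d^3 = (5e-6)^3 = 1.25e-16 m^3
Step 4: b = 1.8e-5 * 468e-6 * 2.29e-11 / 1.25e-16
b = 1.54e-03 N*s/m


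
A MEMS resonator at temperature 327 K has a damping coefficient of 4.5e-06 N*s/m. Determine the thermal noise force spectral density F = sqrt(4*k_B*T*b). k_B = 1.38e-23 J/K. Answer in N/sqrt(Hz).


Step 1: Compute 4 * k_B * T * b
= 4 * 1.38e-23 * 327 * 4.5e-06
= 8.1227e-26 N^2/Hz
Step 2: F_noise = sqrt(8.1227e-26)
F_noise = 2.85e-13 N/sqrt(Hz)


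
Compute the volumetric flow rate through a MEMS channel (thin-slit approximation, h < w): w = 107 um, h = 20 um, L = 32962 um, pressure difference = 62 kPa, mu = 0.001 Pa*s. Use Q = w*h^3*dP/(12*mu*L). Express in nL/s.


Step 1: Convert all dimensions to SI (meters).
w = 107e-6 m, h = 20e-6 m, L = 32962e-6 m, dP = 62e3 Pa
Step 2: Q = w * h^3 * dP / (12 * mu * L)
Q = 107e-6 * (20e-6)^3 * 62e3 / (12 * 0.001 * 32962e-6) = 1.3417471e-10 m^3/s
Step 3: Convert Q from m^3/s to nL/s (1 m^3 = 1e12 nL, so multiply by 1e12).
Q = 134.175 nL/s


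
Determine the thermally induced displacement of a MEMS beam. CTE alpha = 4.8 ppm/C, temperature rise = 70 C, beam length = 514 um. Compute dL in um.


Step 1: Convert CTE: alpha = 4.8 ppm/C = 4.8e-6 /C
Step 2: dL = 4.8e-6 * 70 * 514
dL = 0.1727 um


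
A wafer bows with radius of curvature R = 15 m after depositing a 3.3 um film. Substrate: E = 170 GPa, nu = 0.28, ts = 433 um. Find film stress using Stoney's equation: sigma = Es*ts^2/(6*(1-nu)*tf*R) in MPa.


Step 1: Compute numerator: Es * ts^2 = 170 * 433^2 = 31873130 (GPa*um^2)
Step 2: Compute denominator (R in um): 6*(1-nu)*tf*R = 6*0.72*3.3*15e6 = 213840000.0 (um^2)
Step 3: sigma (GPa) = 31873130 / 213840000.0 = 1.49051e-01 GPa
Step 4: Convert to MPa (x1000): sigma = 149.1 MPa


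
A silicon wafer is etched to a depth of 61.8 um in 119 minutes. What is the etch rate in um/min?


Step 1: Etch rate = depth / time
Step 2: rate = 61.8 / 119
rate = 0.519 um/min


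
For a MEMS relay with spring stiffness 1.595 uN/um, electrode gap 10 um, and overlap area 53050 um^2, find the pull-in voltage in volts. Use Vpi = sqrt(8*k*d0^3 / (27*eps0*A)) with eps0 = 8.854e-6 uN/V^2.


Step 1: Compute numerator: 8 * k * d0^3 = 8 * 1.595 * 10^3 = 12760.0
Step 2: Compute denominator: 27 * eps0 * A = 27 * 8.854e-6 * 53050 = 12.682027
Step 3: Vpi = sqrt(12760.0 / 12.682027)
Vpi = 31.72 V


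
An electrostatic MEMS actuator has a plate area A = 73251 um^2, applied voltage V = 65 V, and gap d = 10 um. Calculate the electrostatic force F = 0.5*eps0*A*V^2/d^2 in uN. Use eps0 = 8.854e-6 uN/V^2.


Step 1: Identify parameters.
eps0 = 8.854e-6 uN/V^2, A = 73251 um^2, V = 65 V, d = 10 um
Step 2: Compute V^2 = 65^2 = 4225
Step 3: Compute d^2 = 10^2 = 100
Step 4: F = 0.5 * 8.854e-6 * 73251 * 4225 / 100
F = 13.701 uN


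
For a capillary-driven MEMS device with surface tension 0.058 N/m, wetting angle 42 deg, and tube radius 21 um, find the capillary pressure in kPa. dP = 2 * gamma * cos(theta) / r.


Step 1: cos(42 deg) = 0.7431
Step 2: Convert r to m: r = 21e-6 m
Step 3: dP = 2 * 0.058 * 0.7431 / 21e-6 = 4104.7 Pa
Step 4: Convert Pa to kPa (divide by 1000).
dP = 4.1 kPa


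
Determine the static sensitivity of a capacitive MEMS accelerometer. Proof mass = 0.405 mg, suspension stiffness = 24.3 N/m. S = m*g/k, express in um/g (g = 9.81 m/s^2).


Step 1: Convert mass: m = 0.405 mg = 4.05e-07 kg
Step 2: S = m * g / k = 4.05e-07 * 9.81 / 24.3
Step 3: S = 1.64e-07 m/g
Step 4: Convert to um/g: S = 0.164 um/g


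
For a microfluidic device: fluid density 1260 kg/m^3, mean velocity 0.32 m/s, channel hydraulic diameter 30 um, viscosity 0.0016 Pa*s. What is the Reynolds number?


Step 1: Convert Dh to meters: Dh = 30e-6 m
Step 2: Re = rho * v * Dh / mu
Re = 1260 * 0.32 * 30e-6 / 0.0016
Re = 7.56
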